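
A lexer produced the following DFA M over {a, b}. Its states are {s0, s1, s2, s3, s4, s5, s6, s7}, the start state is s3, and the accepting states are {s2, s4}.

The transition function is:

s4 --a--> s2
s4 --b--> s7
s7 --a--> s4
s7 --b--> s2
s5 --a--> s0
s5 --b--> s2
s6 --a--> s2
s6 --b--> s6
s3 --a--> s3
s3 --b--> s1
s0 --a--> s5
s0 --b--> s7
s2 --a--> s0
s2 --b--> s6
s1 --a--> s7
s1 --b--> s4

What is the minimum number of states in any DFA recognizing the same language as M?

Start with accepting vs non-accepting: {s2,s4} | {s0,s1,s3,s5,s6,s7}.
On input a, block {s2,s4} splits into {s2} and {s4}.
Refine {s0,s1,s3,s5,s6,s7} on symbol a: members go to different blocks, giving {s0,s1,s3,s5} and {s6} and {s7}.
Split {s0,s1,s3,s5} by δ(·,a) → {s0,s3,s5} and {s1}.
Split {s0,s3,s5} by δ(·,b) → {s0} and {s3} and {s5}.
No further refinement is possible. Final partition (8 blocks): {s2} | {s0} | {s4} | {s6} | {s7} | {s1} | {s3} | {s5}.

8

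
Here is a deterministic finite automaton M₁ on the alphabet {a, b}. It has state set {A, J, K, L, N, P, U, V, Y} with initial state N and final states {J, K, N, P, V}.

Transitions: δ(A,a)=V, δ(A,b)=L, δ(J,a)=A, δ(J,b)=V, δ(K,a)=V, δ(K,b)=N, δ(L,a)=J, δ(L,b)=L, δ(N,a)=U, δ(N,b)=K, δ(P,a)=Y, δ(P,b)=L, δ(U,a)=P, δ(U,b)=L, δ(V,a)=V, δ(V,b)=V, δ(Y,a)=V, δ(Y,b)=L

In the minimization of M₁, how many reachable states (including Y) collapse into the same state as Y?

Every state is reachable, so we keep all 9.
Start with accepting vs non-accepting: {J,K,N,P,V} | {A,L,U,Y}.
Split {J,K,N,P,V} by δ(·,a) → {J,N,P} and {K,V}.
On input b, block {J,N,P} splits into {J,N} and {P}.
Split {A,L,U,Y} by δ(·,a) → {A,Y} and {L} and {U}.
Refine {J,N} on symbol a: members go to different blocks, giving {N} and {J}.
Refine {K,V} on symbol b: members go to different blocks, giving {K} and {V}.
The partition is now stable with 8 blocks: {N} | {A,Y} | {K} | {P} | {L} | {U} | {J} | {V}.
State Y belongs to the block {A,Y}, which has 2 states.

2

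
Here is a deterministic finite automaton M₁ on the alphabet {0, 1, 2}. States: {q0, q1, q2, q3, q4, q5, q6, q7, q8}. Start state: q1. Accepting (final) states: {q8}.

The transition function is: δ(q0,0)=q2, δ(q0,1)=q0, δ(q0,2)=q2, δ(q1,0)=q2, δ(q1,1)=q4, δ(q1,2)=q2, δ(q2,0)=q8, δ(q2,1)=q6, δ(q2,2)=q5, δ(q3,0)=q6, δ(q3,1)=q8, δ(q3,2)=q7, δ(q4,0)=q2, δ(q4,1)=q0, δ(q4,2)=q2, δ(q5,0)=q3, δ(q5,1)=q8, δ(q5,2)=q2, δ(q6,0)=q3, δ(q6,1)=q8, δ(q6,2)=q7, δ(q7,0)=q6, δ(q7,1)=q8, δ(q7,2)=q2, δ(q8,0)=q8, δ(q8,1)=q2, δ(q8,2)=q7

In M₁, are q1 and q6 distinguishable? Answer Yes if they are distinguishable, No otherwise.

Every state is reachable, so we keep all 9.
Start with accepting vs non-accepting: {q8} | {q0,q1,q2,q3,q4,q5,q6,q7}.
On input 0, block {q0,q1,q2,q3,q4,q5,q6,q7} splits into {q0,q1,q3,q4,q5,q6,q7} and {q2}.
On input 0, block {q0,q1,q3,q4,q5,q6,q7} splits into {q3,q5,q6,q7} and {q0,q1,q4}.
On input 2, block {q3,q5,q6,q7} splits into {q3,q6} and {q5,q7}.
The partition is now stable with 5 blocks: {q8} | {q3,q6} | {q2} | {q0,q1,q4} | {q5,q7}.
q1 and q6 end up in different blocks, so they are distinguishable. For instance, the string '1' is accepted from only q6.

Yes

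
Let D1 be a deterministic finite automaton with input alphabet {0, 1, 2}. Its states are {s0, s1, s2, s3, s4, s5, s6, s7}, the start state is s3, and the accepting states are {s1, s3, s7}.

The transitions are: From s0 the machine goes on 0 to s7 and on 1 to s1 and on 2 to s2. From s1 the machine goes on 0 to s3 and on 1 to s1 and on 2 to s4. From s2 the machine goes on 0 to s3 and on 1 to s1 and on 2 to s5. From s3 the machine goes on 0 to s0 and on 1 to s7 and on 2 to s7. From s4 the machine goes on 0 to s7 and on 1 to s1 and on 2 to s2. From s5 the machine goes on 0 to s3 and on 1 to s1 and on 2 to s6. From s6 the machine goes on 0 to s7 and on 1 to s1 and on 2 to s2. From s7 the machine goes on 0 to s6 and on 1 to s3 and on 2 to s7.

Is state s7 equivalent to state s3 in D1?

Initial partition by acceptance: {s1,s3,s7} | {s0,s2,s4,s5,s6}.
Refine {s1,s3,s7} on symbol 0: members go to different blocks, giving {s3,s7} and {s1}.
The partition is now stable with 3 blocks: {s3,s7} | {s0,s2,s4,s5,s6} | {s1}.
s7 and s3 lie in the same block of the stable partition, so they are equivalent — no string distinguishes them.

Yes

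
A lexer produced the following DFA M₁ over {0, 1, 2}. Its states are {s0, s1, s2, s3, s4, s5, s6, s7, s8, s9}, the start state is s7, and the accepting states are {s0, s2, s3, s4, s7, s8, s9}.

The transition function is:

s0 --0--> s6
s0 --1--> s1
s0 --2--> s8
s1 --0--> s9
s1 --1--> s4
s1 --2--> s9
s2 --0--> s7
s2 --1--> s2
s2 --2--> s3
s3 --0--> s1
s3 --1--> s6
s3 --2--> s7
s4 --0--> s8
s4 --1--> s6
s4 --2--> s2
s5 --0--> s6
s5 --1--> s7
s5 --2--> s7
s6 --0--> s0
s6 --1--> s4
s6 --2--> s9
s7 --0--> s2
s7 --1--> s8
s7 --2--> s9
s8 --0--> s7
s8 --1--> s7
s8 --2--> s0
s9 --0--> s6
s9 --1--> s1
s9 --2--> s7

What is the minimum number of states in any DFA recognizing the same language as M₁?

4

Reachable states from the start: {s0,s1,s2,s3,s4,s6,s7,s8,s9}. Unreachable: {s5} — drop them.
Initial partition by acceptance: {s0,s2,s3,s4,s7,s8,s9} | {s1,s6}.
On input 0, block {s0,s2,s3,s4,s7,s8,s9} splits into {s2,s4,s7,s8} and {s0,s3,s9}.
Refine {s2,s4,s7,s8} on symbol 1: members go to different blocks, giving {s2,s7,s8} and {s4}.
Stable partition: {s2,s7,s8} | {s1,s6} | {s0,s3,s9} | {s4} — 4 equivalence classes.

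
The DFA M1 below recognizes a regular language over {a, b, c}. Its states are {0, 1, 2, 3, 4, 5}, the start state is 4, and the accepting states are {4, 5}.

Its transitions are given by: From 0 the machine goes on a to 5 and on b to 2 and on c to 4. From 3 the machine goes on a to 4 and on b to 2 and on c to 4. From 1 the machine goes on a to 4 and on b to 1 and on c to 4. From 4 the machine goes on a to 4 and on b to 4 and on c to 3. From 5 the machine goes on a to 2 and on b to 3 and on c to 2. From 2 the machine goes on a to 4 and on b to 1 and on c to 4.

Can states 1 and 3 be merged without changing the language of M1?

Reachable states from the start: {1,2,3,4}. Unreachable: {0,5} — drop them.
Initial partition by acceptance: {4} | {1,2,3}.
Stable partition: {4} | {1,2,3} — 2 equivalence classes.
1 and 3 lie in the same block of the stable partition, so they are equivalent — no string distinguishes them.

Yes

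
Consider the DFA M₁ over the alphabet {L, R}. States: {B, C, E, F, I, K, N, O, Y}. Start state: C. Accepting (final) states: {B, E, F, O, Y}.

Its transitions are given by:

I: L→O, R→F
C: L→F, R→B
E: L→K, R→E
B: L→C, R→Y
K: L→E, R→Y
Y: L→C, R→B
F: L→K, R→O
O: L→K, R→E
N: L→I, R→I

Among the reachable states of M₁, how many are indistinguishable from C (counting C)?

2

First remove the unreachable states {I,N}; 7 states remain.
P0 = {B,E,F,O,Y} | {C,K}.
No further refinement is possible. Final partition (2 blocks): {B,E,F,O,Y} | {C,K}.
The equivalence class containing C is {C,K}, of size 2.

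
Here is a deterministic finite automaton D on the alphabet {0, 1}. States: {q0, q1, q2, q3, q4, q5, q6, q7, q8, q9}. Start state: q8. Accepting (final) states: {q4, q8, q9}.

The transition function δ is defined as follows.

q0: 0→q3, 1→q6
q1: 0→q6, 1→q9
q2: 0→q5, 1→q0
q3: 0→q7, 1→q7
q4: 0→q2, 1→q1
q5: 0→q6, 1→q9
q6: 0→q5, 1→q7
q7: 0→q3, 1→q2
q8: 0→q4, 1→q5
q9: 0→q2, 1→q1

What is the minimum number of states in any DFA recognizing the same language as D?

Every state is reachable, so we keep all 10.
P0 = {q4,q8,q9} | {q0,q1,q2,q3,q5,q6,q7}.
Refine {q4,q8,q9} on symbol 0: members go to different blocks, giving {q4,q9} and {q8}.
On input 1, block {q0,q1,q2,q3,q5,q6,q7} splits into {q0,q2,q3,q6,q7} and {q1,q5}.
Refine {q0,q2,q3,q6,q7} on symbol 0: members go to different blocks, giving {q0,q3,q7} and {q2,q6}.
Split {q0,q3,q7} by δ(·,1) → {q0,q7} and {q3}.
Stable partition: {q4,q9} | {q0,q7} | {q8} | {q1,q5} | {q2,q6} | {q3} — 6 equivalence classes.

6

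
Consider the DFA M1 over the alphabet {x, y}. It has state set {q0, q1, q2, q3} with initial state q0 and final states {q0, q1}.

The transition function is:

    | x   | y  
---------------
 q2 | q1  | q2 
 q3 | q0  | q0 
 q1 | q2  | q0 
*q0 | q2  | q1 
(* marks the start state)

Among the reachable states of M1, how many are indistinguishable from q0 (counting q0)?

First remove the unreachable states {q3}; 3 states remain.
Initial partition by acceptance: {q0,q1} | {q2}.
Stable partition: {q0,q1} | {q2} — 2 equivalence classes.
State q0 belongs to the block {q0,q1}, which has 2 states.

2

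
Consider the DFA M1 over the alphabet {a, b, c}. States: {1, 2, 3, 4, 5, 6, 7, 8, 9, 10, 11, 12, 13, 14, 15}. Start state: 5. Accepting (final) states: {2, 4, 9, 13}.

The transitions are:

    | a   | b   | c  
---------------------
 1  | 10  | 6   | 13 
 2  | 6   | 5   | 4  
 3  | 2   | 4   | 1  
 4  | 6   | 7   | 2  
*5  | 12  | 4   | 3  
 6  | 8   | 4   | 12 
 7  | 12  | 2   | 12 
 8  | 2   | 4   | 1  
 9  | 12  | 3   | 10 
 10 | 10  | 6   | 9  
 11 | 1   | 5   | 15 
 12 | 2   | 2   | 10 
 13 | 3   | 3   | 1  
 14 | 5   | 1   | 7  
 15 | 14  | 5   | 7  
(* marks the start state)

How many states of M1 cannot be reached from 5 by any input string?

No path from 5 leads to 11, 14, 15; the other 12 states are all reachable.

3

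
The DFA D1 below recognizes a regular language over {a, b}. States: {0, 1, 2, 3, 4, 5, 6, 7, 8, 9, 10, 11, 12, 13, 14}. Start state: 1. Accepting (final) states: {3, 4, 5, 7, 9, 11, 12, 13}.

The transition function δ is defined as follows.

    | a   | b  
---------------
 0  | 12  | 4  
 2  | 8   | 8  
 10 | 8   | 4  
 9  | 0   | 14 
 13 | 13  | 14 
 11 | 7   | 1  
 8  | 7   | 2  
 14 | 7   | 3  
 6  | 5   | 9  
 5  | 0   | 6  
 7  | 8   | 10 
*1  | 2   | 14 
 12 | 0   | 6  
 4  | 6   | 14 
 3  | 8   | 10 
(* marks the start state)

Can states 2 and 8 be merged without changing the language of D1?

Reachable states from the start: {0,1,2,3,4,5,6,7,8,9,10,12,14}. Unreachable: {11,13} — drop them.
Initial partition by acceptance: {3,4,5,7,9,12} | {0,1,2,6,8,10,14}.
On input a, block {0,1,2,6,8,10,14} splits into {0,6,8,14} and {1,2,10}.
On input b, block {3,4,5,7,9,12} splits into {4,5,9,12} and {3,7}.
Split {0,6,8,14} by δ(·,a) → {0,6} and {8,14}.
On input b, block {4,5,9,12} splits into {4,9} and {5,12}.
Refine {1,2,10} on symbol a: members go to different blocks, giving {2,10} and {1}.
On input b, block {2,10} splits into {2} and {10}.
Refine {8,14} on symbol b: members go to different blocks, giving {8} and {14}.
Stable partition: {4,9} | {0,6} | {2} | {3,7} | {8} | {5,12} | {1} | {10} | {14} — 9 equivalence classes.
2 and 8 end up in different blocks, so they are distinguishable. For instance, the string 'a' is accepted from only 8.

No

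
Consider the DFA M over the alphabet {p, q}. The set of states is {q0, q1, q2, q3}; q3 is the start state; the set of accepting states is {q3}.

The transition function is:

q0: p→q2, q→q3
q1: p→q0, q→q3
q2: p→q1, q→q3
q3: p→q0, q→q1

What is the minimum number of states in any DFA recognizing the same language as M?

P0 = {q3} | {q0,q1,q2}.
The partition is now stable with 2 blocks: {q3} | {q0,q1,q2}.

2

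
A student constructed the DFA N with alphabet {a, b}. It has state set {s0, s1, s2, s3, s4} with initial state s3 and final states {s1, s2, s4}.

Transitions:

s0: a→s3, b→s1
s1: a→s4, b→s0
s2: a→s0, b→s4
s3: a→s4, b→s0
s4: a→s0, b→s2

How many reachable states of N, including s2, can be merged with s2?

P0 = {s1,s2,s4} | {s0,s3}.
Split {s1,s2,s4} by δ(·,a) → {s2,s4} and {s1}.
Refine {s0,s3} on symbol a: members go to different blocks, giving {s0} and {s3}.
Stable partition: {s2,s4} | {s0} | {s1} | {s3} — 4 equivalence classes.
State s2 belongs to the block {s2,s4}, which has 2 states.

2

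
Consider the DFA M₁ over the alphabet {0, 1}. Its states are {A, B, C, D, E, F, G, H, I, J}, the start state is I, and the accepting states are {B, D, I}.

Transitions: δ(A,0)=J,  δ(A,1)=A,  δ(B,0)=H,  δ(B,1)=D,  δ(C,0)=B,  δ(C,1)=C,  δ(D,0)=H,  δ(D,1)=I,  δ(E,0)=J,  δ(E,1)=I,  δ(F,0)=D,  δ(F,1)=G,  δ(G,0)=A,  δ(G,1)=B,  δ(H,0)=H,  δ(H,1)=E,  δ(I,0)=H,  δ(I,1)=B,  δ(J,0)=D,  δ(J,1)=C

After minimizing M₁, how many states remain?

4

Reachable states from the start: {B,C,D,E,H,I,J}. Unreachable: {A,F,G} — drop them.
P0 = {B,D,I} | {C,E,H,J}.
On input 0, block {C,E,H,J} splits into {C,J} and {E,H}.
Split {E,H} by δ(·,0) → {E} and {H}.
No further refinement is possible. Final partition (4 blocks): {B,D,I} | {C,J} | {E} | {H}.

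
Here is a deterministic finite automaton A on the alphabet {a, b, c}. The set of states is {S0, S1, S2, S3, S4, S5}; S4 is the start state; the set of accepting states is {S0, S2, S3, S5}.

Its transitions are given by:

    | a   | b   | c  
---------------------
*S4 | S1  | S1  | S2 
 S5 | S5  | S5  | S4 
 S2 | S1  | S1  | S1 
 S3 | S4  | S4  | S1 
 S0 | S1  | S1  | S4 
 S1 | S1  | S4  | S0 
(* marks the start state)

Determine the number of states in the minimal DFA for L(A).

2

Reachable states from the start: {S0,S1,S2,S4}. Unreachable: {S3,S5} — drop them.
P0 = {S0,S2} | {S1,S4}.
No further refinement is possible. Final partition (2 blocks): {S0,S2} | {S1,S4}.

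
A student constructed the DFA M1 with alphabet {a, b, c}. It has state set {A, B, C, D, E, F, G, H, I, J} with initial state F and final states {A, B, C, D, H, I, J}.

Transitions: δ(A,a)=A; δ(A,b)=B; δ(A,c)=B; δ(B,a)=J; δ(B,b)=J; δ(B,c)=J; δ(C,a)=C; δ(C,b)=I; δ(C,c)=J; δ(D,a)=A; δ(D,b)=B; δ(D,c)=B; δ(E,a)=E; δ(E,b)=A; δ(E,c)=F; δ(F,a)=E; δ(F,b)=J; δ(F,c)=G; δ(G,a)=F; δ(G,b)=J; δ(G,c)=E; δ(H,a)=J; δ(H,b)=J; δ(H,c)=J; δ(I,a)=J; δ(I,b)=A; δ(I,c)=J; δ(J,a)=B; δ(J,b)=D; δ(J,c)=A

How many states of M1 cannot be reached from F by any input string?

3

Starting at F and following transitions, the reachable set is {A, B, D, E, F, G, J}. That leaves C, H, I unreachable — 3 in total.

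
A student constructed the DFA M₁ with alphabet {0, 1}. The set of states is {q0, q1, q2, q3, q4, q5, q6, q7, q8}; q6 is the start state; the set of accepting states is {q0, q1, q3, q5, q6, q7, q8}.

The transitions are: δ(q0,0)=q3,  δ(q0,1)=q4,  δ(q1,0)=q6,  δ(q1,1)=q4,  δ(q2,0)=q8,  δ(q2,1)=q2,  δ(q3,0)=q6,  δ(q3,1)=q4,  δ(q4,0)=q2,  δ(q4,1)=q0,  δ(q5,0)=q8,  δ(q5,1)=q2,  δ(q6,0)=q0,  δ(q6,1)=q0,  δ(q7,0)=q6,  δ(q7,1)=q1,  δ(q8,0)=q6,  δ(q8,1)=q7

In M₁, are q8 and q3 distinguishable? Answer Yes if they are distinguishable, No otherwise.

Reachable states from the start: {q0,q1,q2,q3,q4,q6,q7,q8}. Unreachable: {q5} — drop them.
Start with accepting vs non-accepting: {q0,q1,q3,q6,q7,q8} | {q2,q4}.
On input 1, block {q0,q1,q3,q6,q7,q8} splits into {q0,q1,q3} and {q6,q7,q8}.
Refine {q0,q1,q3} on symbol 0: members go to different blocks, giving {q1,q3} and {q0}.
On input 0, block {q2,q4} splits into {q2} and {q4}.
On input 0, block {q6,q7,q8} splits into {q7,q8} and {q6}.
On input 1, block {q7,q8} splits into {q7} and {q8}.
Stable partition: {q1,q3} | {q2} | {q7} | {q0} | {q4} | {q6} | {q8} — 7 equivalence classes.
q8 and q3 end up in different blocks, so they are distinguishable. For instance, the string '1' is accepted from only q8.

Yes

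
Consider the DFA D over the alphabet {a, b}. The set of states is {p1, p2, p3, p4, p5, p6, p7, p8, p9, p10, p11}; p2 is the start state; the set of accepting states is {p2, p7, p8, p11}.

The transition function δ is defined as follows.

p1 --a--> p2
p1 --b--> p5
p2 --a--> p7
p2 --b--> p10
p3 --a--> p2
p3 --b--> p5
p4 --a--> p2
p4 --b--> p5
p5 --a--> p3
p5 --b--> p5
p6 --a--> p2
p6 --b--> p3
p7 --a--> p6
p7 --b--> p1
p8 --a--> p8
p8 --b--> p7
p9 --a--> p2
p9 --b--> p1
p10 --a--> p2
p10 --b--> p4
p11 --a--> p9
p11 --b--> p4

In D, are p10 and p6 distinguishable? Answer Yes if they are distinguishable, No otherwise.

Reachable states from the start: {p1,p2,p3,p4,p5,p6,p7,p10}. Unreachable: {p8,p9,p11} — drop them.
Start with accepting vs non-accepting: {p2,p7} | {p1,p3,p4,p5,p6,p10}.
On input a, block {p2,p7} splits into {p2} and {p7}.
Split {p1,p3,p4,p5,p6,p10} by δ(·,a) → {p1,p3,p4,p6,p10} and {p5}.
On input b, block {p1,p3,p4,p6,p10} splits into {p1,p3,p4} and {p6,p10}.
The partition is now stable with 5 blocks: {p2} | {p1,p3,p4} | {p7} | {p5} | {p6,p10}.
p10 and p6 lie in the same block of the stable partition, so they are equivalent — no string distinguishes them.

No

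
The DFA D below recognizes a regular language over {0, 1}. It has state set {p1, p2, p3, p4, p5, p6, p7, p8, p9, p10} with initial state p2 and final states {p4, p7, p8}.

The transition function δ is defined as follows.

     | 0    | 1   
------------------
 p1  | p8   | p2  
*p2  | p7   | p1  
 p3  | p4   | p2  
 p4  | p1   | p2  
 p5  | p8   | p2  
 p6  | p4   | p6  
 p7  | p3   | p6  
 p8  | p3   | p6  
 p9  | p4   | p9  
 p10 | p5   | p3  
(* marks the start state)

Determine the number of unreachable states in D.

BFS from p2 reaches {p1, p2, p3, p4, p6, p7, p8}; the 3 state(s) p5, p9, p10 are never visited.

3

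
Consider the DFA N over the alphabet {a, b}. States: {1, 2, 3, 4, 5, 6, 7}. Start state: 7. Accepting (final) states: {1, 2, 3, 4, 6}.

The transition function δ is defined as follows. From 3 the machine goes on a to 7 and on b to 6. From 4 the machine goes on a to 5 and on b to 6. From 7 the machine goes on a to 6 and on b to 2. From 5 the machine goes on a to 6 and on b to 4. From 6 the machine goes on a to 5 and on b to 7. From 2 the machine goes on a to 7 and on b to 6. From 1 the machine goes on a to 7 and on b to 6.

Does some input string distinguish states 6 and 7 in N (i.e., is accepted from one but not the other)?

First remove the unreachable states {1,3}; 5 states remain.
Initial partition by acceptance: {2,4,6} | {5,7}.
Refine {2,4,6} on symbol b: members go to different blocks, giving {2,4} and {6}.
No further refinement is possible. Final partition (3 blocks): {2,4} | {5,7} | {6}.
6 and 7 end up in different blocks, so they are distinguishable. For instance, the string 'ε' is accepted from only 6.

Yes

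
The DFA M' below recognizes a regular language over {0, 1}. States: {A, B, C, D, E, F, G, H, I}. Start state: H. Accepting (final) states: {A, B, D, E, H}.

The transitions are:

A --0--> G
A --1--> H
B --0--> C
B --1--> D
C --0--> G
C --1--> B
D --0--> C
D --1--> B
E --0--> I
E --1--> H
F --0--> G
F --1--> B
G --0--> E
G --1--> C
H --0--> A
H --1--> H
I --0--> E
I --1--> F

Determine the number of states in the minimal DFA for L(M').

Initial partition by acceptance: {A,B,D,E,H} | {C,F,G,I}.
On input 0, block {A,B,D,E,H} splits into {A,B,D,E} and {H}.
Refine {A,B,D,E} on symbol 1: members go to different blocks, giving {A,E} and {B,D}.
Refine {C,F,G,I} on symbol 0: members go to different blocks, giving {C,F} and {G,I}.
No further refinement is possible. Final partition (5 blocks): {A,E} | {C,F} | {H} | {B,D} | {G,I}.

5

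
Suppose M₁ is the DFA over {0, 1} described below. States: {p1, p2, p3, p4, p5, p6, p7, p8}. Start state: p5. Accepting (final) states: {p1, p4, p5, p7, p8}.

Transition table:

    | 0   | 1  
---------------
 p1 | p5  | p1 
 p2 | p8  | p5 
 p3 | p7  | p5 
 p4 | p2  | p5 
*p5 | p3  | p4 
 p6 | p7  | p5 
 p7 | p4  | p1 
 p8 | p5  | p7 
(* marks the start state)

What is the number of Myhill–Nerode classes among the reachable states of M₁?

Reachable states from the start: {p1,p2,p3,p4,p5,p7,p8}. Unreachable: {p6} — drop them.
Initial partition by acceptance: {p1,p4,p5,p7,p8} | {p2,p3}.
Refine {p1,p4,p5,p7,p8} on symbol 0: members go to different blocks, giving {p1,p7,p8} and {p4,p5}.
No further refinement is possible. Final partition (3 blocks): {p1,p7,p8} | {p2,p3} | {p4,p5}.

3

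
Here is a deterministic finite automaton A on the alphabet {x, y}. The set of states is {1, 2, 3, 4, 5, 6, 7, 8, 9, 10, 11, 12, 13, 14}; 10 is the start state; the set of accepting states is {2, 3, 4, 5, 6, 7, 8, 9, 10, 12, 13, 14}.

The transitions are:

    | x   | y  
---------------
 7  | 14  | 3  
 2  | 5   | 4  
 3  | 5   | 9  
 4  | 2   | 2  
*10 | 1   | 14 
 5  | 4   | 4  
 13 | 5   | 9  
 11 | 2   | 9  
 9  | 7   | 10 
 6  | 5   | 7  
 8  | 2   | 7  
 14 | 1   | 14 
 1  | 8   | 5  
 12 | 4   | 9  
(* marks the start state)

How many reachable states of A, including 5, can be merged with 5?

Reachable states from the start: {1,2,3,4,5,7,8,9,10,14}. Unreachable: {6,11,12,13} — drop them.
Start with accepting vs non-accepting: {2,3,4,5,7,8,9,10,14} | {1}.
Split {2,3,4,5,7,8,9,10,14} by δ(·,x) → {2,3,4,5,7,8,9} and {10,14}.
Refine {2,3,4,5,7,8,9} on symbol x: members go to different blocks, giving {2,3,4,5,8,9} and {7}.
Refine {2,3,4,5,8,9} on symbol x: members go to different blocks, giving {2,3,4,5,8} and {9}.
On input y, block {2,3,4,5,8} splits into {2,4,5} and {3} and {8}.
The partition is now stable with 7 blocks: {2,4,5} | {1} | {10,14} | {7} | {9} | {3} | {8}.
The equivalence class containing 5 is {2,4,5}, of size 3.

3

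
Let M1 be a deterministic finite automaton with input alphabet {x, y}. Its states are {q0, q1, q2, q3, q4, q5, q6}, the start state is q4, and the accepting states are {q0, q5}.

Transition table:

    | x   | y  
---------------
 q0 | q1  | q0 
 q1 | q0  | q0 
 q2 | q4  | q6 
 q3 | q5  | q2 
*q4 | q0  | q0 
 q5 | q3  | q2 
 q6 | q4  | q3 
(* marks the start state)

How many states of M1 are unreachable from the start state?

BFS from q4 reaches {q0, q1, q4}; the 4 state(s) q2, q3, q5, q6 are never visited.

4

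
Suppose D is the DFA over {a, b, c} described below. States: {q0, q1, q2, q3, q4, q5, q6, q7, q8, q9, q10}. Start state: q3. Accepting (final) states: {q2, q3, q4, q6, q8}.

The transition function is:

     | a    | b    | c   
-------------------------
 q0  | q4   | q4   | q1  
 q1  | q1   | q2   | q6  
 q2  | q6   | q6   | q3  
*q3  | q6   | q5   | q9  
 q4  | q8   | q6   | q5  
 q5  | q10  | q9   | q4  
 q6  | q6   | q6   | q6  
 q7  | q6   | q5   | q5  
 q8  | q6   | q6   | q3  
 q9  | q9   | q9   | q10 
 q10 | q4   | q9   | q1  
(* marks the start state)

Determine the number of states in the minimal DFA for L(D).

8

First remove the unreachable states {q0,q7}; 9 states remain.
P0 = {q2,q3,q4,q6,q8} | {q1,q5,q9,q10}.
On input b, block {q2,q3,q4,q6,q8} splits into {q2,q4,q6,q8} and {q3}.
Refine {q2,q4,q6,q8} on symbol c: members go to different blocks, giving {q2,q8} and {q4} and {q6}.
Refine {q1,q5,q9,q10} on symbol a: members go to different blocks, giving {q1,q5,q9} and {q10}.
Split {q1,q5,q9} by δ(·,a) → {q1,q9} and {q5}.
Split {q1,q9} by δ(·,b) → {q1} and {q9}.
The partition is now stable with 8 blocks: {q2,q8} | {q1} | {q3} | {q4} | {q6} | {q10} | {q5} | {q9}.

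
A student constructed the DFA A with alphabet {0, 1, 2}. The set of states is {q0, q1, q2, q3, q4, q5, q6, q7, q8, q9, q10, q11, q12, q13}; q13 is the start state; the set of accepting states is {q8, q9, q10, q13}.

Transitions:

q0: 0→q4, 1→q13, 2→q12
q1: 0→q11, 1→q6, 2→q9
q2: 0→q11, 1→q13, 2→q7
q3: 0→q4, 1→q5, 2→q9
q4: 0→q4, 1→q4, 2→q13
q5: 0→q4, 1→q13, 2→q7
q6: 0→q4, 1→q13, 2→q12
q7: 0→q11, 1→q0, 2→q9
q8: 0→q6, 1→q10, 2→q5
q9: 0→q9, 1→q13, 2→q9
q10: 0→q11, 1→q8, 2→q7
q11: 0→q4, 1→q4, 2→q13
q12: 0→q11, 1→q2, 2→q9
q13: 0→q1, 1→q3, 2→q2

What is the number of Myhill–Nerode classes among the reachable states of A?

5

First remove the unreachable states {q8,q10}; 12 states remain.
P0 = {q9,q13} | {q0,q1,q2,q3,q4,q5,q6,q7,q11,q12}.
Refine {q9,q13} on symbol 0: members go to different blocks, giving {q9} and {q13}.
Refine {q0,q1,q2,q3,q4,q5,q6,q7,q11,q12} on symbol 1: members go to different blocks, giving {q1,q3,q4,q7,q11,q12} and {q0,q2,q5,q6}.
On input 1, block {q1,q3,q4,q7,q11,q12} splits into {q1,q3,q7,q12} and {q4,q11}.
The partition is now stable with 5 blocks: {q9} | {q1,q3,q7,q12} | {q13} | {q0,q2,q5,q6} | {q4,q11}.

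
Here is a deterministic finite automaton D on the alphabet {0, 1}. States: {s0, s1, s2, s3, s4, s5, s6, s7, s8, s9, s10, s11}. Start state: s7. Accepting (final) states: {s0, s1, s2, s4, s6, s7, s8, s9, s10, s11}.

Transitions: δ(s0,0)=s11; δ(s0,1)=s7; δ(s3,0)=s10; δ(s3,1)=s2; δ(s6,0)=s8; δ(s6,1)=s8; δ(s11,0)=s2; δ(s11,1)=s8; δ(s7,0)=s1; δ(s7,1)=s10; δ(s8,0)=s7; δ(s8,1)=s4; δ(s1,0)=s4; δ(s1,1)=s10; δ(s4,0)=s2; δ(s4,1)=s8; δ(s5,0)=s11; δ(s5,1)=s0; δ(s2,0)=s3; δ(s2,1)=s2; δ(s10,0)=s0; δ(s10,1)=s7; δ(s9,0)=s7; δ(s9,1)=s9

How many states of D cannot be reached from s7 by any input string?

Starting at s7 and following transitions, the reachable set is {s0, s1, s2, s3, s4, s7, s8, s10, s11}. That leaves s5, s6, s9 unreachable — 3 in total.

3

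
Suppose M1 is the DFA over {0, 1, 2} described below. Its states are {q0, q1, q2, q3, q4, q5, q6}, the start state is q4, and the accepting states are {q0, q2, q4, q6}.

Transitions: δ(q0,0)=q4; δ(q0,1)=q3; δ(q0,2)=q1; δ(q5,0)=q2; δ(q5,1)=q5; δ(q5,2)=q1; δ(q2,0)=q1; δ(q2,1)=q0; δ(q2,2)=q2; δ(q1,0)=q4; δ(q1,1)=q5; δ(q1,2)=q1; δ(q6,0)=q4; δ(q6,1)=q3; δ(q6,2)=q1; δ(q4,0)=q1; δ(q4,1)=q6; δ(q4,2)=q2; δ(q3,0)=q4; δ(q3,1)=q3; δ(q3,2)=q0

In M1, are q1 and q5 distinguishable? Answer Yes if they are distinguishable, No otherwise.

No

All states are reachable from the start state.
Initial partition by acceptance: {q0,q2,q4,q6} | {q1,q3,q5}.
Refine {q0,q2,q4,q6} on symbol 0: members go to different blocks, giving {q0,q6} and {q2,q4}.
Refine {q1,q3,q5} on symbol 2: members go to different blocks, giving {q1,q5} and {q3}.
No further refinement is possible. Final partition (4 blocks): {q0,q6} | {q1,q5} | {q2,q4} | {q3}.
q1 and q5 lie in the same block of the stable partition, so they are equivalent — no string distinguishes them.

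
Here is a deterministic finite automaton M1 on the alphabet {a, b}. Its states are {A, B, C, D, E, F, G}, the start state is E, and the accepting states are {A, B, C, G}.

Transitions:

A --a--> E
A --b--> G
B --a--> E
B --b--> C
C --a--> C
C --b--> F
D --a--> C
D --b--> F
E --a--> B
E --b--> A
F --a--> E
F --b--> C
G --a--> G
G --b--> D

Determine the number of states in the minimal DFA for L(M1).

Initial partition by acceptance: {A,B,C,G} | {D,E,F}.
On input a, block {A,B,C,G} splits into {A,B} and {C,G}.
On input a, block {D,E,F} splits into {D} and {E} and {F}.
On input b, block {C,G} splits into {C} and {G}.
Refine {A,B} on symbol b: members go to different blocks, giving {A} and {B}.
No further refinement is possible. Final partition (7 blocks): {A} | {D} | {C} | {E} | {F} | {G} | {B}.

7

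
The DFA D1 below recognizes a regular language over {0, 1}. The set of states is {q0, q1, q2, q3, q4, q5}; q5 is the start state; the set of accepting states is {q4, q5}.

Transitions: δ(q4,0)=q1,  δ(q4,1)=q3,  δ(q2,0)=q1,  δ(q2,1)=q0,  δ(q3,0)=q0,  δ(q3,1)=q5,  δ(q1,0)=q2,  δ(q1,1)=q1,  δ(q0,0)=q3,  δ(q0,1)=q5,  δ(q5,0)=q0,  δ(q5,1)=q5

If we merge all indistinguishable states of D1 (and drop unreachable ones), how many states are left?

Reachable states from the start: {q0,q3,q5}. Unreachable: {q1,q2,q4} — drop them.
Initial partition by acceptance: {q5} | {q0,q3}.
No further refinement is possible. Final partition (2 blocks): {q5} | {q0,q3}.

2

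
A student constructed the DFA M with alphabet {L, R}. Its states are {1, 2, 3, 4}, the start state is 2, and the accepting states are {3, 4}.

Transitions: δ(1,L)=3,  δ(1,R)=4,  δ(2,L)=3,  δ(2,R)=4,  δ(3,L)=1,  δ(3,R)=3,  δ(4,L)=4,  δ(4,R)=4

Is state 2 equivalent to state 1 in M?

Yes

Every state is reachable, so we keep all 4.
Initial partition by acceptance: {3,4} | {1,2}.
Split {3,4} by δ(·,L) → {3} and {4}.
Stable partition: {3} | {1,2} | {4} — 3 equivalence classes.
2 and 1 lie in the same block of the stable partition, so they are equivalent — no string distinguishes them.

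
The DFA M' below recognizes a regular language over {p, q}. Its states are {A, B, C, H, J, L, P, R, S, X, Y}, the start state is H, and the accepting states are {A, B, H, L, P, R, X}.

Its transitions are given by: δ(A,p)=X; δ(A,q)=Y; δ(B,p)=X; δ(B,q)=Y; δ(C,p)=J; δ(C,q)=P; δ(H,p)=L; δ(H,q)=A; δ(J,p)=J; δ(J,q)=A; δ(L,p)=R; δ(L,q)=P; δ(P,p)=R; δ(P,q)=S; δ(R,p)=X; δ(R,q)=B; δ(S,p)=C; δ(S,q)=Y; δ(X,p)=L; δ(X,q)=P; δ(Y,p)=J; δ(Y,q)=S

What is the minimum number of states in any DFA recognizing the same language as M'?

4

Start with accepting vs non-accepting: {A,B,H,L,P,R,X} | {C,J,S,Y}.
Refine {A,B,H,L,P,R,X} on symbol q: members go to different blocks, giving {H,L,R,X} and {A,B,P}.
Refine {C,J,S,Y} on symbol q: members go to different blocks, giving {S,Y} and {C,J}.
The partition is now stable with 4 blocks: {H,L,R,X} | {S,Y} | {A,B,P} | {C,J}.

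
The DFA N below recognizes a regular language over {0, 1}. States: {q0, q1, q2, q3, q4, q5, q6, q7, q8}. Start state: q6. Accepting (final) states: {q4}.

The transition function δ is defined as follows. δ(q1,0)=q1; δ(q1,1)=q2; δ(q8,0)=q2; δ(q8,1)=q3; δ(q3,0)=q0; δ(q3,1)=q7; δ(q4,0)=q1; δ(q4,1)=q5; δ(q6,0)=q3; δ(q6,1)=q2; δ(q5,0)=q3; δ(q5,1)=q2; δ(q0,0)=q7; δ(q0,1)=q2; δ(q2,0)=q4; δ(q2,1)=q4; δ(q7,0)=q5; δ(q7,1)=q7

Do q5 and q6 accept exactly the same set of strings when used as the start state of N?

States {q8} cannot be reached from the start state, so discard them.
Start with accepting vs non-accepting: {q4} | {q0,q1,q2,q3,q5,q6,q7}.
Refine {q0,q1,q2,q3,q5,q6,q7} on symbol 0: members go to different blocks, giving {q0,q1,q3,q5,q6,q7} and {q2}.
Split {q0,q1,q3,q5,q6,q7} by δ(·,1) → {q0,q1,q5,q6} and {q3,q7}.
On input 0, block {q0,q1,q5,q6} splits into {q0,q5,q6} and {q1}.
Stable partition: {q4} | {q0,q5,q6} | {q2} | {q3,q7} | {q1} — 5 equivalence classes.
q5 and q6 lie in the same block of the stable partition, so they are equivalent — no string distinguishes them.

Yes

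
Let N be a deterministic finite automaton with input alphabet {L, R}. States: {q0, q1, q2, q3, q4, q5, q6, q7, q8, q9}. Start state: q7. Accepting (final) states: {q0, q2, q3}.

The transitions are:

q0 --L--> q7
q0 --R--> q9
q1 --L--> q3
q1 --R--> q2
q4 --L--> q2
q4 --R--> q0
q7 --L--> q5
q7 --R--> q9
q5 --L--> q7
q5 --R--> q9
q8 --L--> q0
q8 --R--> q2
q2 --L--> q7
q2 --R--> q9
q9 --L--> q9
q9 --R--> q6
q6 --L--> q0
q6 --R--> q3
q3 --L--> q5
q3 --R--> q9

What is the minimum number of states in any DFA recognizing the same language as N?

States {q1,q2,q4,q8} cannot be reached from the start state, so discard them.
P0 = {q0,q3} | {q5,q6,q7,q9}.
Split {q5,q6,q7,q9} by δ(·,L) → {q5,q7,q9} and {q6}.
On input R, block {q5,q7,q9} splits into {q5,q7} and {q9}.
The partition is now stable with 4 blocks: {q0,q3} | {q5,q7} | {q6} | {q9}.

4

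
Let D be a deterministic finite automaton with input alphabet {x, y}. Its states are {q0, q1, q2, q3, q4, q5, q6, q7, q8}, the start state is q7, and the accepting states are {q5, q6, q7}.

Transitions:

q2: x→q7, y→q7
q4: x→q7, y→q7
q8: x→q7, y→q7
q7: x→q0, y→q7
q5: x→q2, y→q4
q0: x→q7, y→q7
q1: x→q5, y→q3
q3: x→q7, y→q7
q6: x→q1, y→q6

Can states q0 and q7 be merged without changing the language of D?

First remove the unreachable states {q1,q2,q3,q4,q5,q6,q8}; 2 states remain.
Initial partition by acceptance: {q7} | {q0}.
No further refinement is possible. Final partition (2 blocks): {q7} | {q0}.
q0 and q7 end up in different blocks, so they are distinguishable. For instance, the string 'ε' is accepted from only q7.

No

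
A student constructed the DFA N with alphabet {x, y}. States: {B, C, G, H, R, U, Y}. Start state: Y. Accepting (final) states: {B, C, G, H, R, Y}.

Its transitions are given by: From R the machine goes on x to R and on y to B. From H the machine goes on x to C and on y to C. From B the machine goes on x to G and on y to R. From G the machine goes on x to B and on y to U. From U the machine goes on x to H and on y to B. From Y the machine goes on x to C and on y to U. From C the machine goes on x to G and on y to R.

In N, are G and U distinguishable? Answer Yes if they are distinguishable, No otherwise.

All states are reachable from the start state.
Initial partition by acceptance: {B,C,G,H,R,Y} | {U}.
On input y, block {B,C,G,H,R,Y} splits into {B,C,H,R} and {G,Y}.
Refine {B,C,H,R} on symbol x: members go to different blocks, giving {H,R} and {B,C}.
Split {H,R} by δ(·,x) → {R} and {H}.
No further refinement is possible. Final partition (5 blocks): {R} | {U} | {G,Y} | {B,C} | {H}.
G and U end up in different blocks, so they are distinguishable. For instance, the string 'ε' is accepted from only G.

Yes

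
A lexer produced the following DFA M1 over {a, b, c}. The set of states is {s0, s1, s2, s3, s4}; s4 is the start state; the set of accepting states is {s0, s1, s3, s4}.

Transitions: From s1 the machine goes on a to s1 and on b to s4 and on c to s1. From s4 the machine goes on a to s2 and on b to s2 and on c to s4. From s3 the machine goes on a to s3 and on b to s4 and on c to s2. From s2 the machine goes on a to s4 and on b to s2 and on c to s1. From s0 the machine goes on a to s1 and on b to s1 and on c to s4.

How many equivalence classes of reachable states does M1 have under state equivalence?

3

States {s0,s3} cannot be reached from the start state, so discard them.
P0 = {s1,s4} | {s2}.
Refine {s1,s4} on symbol a: members go to different blocks, giving {s1} and {s4}.
No further refinement is possible. Final partition (3 blocks): {s1} | {s2} | {s4}.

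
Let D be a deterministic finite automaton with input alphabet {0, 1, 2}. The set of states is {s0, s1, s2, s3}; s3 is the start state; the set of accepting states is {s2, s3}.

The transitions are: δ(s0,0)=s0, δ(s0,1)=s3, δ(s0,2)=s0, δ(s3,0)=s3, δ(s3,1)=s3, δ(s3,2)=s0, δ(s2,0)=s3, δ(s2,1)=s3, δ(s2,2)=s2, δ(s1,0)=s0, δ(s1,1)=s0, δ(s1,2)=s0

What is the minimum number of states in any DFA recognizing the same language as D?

2

States {s1,s2} cannot be reached from the start state, so discard them.
Initial partition by acceptance: {s3} | {s0}.
The partition is now stable with 2 blocks: {s3} | {s0}.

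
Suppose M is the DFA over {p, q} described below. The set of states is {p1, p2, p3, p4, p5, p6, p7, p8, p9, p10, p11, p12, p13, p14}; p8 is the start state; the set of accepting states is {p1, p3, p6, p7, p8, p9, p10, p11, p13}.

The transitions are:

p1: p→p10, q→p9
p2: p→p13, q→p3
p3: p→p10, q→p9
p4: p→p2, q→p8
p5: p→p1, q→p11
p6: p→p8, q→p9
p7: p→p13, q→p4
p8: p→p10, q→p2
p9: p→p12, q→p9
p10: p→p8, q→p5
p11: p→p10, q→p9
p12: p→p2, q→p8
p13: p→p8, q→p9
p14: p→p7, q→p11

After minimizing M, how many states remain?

First remove the unreachable states {p4,p6,p7,p14}; 10 states remain.
P0 = {p1,p3,p8,p9,p10,p11,p13} | {p2,p5,p12}.
Split {p1,p3,p8,p9,p10,p11,p13} by δ(·,p) → {p1,p3,p8,p10,p11,p13} and {p9}.
Refine {p1,p3,p8,p10,p11,p13} on symbol q: members go to different blocks, giving {p1,p3,p11,p13} and {p8,p10}.
On input p, block {p2,p5,p12} splits into {p2,p5} and {p12}.
The partition is now stable with 5 blocks: {p1,p3,p11,p13} | {p2,p5} | {p9} | {p8,p10} | {p12}.

5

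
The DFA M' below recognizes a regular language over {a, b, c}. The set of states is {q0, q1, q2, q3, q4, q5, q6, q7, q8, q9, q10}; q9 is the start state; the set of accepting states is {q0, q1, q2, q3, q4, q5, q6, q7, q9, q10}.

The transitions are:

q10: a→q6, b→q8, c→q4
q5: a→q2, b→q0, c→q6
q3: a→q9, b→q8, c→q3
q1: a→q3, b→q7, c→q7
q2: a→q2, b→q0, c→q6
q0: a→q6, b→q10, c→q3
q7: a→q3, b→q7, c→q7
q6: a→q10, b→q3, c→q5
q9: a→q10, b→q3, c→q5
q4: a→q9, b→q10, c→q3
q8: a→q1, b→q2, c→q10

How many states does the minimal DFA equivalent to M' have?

7

P0 = {q0,q1,q2,q3,q4,q5,q6,q7,q9,q10} | {q8}.
Refine {q0,q1,q2,q3,q4,q5,q6,q7,q9,q10} on symbol b: members go to different blocks, giving {q0,q1,q2,q4,q5,q6,q7,q9} and {q3,q10}.
Split {q0,q1,q2,q4,q5,q6,q7,q9} by δ(·,a) → {q0,q2,q4,q5} and {q1,q6,q7,q9}.
Refine {q0,q2,q4,q5} on symbol a: members go to different blocks, giving {q0,q4} and {q2,q5}.
Split {q3,q10} by δ(·,c) → {q3} and {q10}.
Split {q1,q6,q7,q9} by δ(·,a) → {q1,q7} and {q6,q9}.
Stable partition: {q0,q4} | {q8} | {q3} | {q1,q7} | {q2,q5} | {q10} | {q6,q9} — 7 equivalence classes.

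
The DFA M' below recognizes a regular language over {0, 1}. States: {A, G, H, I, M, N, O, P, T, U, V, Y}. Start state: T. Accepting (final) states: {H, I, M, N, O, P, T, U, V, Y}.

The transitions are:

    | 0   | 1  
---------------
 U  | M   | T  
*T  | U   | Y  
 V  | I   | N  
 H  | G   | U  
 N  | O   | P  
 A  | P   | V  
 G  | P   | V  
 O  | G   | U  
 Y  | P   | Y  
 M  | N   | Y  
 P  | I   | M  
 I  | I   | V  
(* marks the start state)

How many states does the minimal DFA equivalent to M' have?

10

Reachable states from the start: {G,I,M,N,O,P,T,U,V,Y}. Unreachable: {A,H} — drop them.
Start with accepting vs non-accepting: {I,M,N,O,P,T,U,V,Y} | {G}.
On input 0, block {I,M,N,O,P,T,U,V,Y} splits into {I,M,N,P,T,U,V,Y} and {O}.
Split {I,M,N,P,T,U,V,Y} by δ(·,0) → {I,M,P,T,U,V,Y} and {N}.
Split {I,M,P,T,U,V,Y} by δ(·,0) → {I,P,T,U,V,Y} and {M}.
Split {I,P,T,U,V,Y} by δ(·,0) → {I,P,T,V,Y} and {U}.
Refine {I,P,T,V,Y} on symbol 0: members go to different blocks, giving {I,P,V,Y} and {T}.
Refine {I,P,V,Y} on symbol 1: members go to different blocks, giving {I,Y} and {P} and {V}.
On input 0, block {I,Y} splits into {Y} and {I}.
No further refinement is possible. Final partition (10 blocks): {Y} | {G} | {O} | {N} | {M} | {U} | {T} | {P} | {V} | {I}.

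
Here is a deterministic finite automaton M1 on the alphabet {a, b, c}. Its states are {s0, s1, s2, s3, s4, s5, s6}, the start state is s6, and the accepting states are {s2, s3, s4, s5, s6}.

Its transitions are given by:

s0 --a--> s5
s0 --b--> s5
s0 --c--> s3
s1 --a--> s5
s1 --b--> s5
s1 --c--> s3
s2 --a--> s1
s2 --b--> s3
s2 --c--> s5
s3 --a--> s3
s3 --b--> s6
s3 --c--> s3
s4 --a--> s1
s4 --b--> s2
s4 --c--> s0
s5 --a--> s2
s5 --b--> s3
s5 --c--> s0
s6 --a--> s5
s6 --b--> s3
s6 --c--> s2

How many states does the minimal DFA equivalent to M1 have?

Reachable states from the start: {s0,s1,s2,s3,s5,s6}. Unreachable: {s4} — drop them.
Start with accepting vs non-accepting: {s2,s3,s5,s6} | {s0,s1}.
Refine {s2,s3,s5,s6} on symbol a: members go to different blocks, giving {s3,s5,s6} and {s2}.
On input a, block {s3,s5,s6} splits into {s3,s6} and {s5}.
Split {s3,s6} by δ(·,a) → {s3} and {s6}.
The partition is now stable with 5 blocks: {s3} | {s0,s1} | {s2} | {s5} | {s6}.

5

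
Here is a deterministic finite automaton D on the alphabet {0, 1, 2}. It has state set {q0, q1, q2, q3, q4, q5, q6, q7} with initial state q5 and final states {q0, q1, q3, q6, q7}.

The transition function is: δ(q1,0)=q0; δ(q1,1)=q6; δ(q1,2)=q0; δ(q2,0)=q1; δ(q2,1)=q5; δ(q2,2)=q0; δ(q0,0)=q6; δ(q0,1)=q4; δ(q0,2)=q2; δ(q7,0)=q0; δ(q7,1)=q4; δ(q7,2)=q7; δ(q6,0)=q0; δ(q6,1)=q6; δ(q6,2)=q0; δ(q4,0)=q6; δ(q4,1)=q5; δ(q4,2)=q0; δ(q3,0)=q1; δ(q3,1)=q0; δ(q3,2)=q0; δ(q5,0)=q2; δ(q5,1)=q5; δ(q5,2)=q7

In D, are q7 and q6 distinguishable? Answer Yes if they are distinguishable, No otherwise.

Yes

Reachable states from the start: {q0,q1,q2,q4,q5,q6,q7}. Unreachable: {q3} — drop them.
Initial partition by acceptance: {q0,q1,q6,q7} | {q2,q4,q5}.
Split {q0,q1,q6,q7} by δ(·,1) → {q0,q7} and {q1,q6}.
Refine {q0,q7} on symbol 0: members go to different blocks, giving {q0} and {q7}.
Split {q2,q4,q5} by δ(·,0) → {q2,q4} and {q5}.
Stable partition: {q0} | {q2,q4} | {q1,q6} | {q7} | {q5} — 5 equivalence classes.
q7 and q6 end up in different blocks, so they are distinguishable. For instance, the string '1' is accepted from only q6.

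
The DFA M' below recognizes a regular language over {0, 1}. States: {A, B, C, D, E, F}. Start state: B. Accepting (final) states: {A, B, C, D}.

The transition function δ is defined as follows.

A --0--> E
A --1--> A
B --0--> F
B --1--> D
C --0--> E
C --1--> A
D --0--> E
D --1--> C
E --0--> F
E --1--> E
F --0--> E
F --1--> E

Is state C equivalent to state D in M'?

Yes

Initial partition by acceptance: {A,B,C,D} | {E,F}.
The partition is now stable with 2 blocks: {A,B,C,D} | {E,F}.
C and D lie in the same block of the stable partition, so they are equivalent — no string distinguishes them.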